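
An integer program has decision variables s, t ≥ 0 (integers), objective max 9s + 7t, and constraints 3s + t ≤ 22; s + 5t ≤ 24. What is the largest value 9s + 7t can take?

75

The continuous relaxation peaks at (6.14, 3.57) with value 80.29; rounding to a feasible lattice point costs some objective.
(s,t)=(6,3): 3·6+1·3=21≤22, 1·6+5·3=21≤24, objective 75.
(s,t)=(6,2): 3·6+1·2=20≤22, 1·6+5·2=16≤24, objective 68.
No feasible integer point exceeds 75.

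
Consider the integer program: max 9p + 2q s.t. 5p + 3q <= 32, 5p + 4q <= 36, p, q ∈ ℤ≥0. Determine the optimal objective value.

(p,q)=(6,0): 5·6+3·0=30≤32, 5·6+4·0=30≤36, objective 54.
(p,q)=(5,1): 5·5+3·1=28≤32, 5·5+4·1=29≤36, objective 47.
(p,q)=(5,0): 5·5+3·0=25≤32, 5·5+4·0=25≤36, objective 45.
Maximum is 54 at (p,q)=(6,0).

54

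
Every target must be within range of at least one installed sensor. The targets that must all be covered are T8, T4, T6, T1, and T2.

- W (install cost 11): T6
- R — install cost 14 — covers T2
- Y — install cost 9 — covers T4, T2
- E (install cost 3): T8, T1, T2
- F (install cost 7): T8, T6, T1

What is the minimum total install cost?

The greedy cost-per-new-target heuristic would pick E, F, and Y for 19, but a cheaper cover exists.
Choose Y and F: together they cover T8, T4, T6, T1, T2 — every target.
Total install cost: 9 + 7 = 16.
No cover costs less than 16.

16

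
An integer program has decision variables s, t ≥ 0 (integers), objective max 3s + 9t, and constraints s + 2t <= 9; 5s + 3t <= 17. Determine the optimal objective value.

The continuous relaxation peaks at (0, 4.5) with value 40.50; rounding to a feasible lattice point costs some objective.
(s,t)=(1,4): 1·1+2·4=9≤9, 5·1+3·4=17≤17, objective 39.
(s,t)=(0,4): 1·0+2·4=8≤9, 5·0+3·4=12≤17, objective 36.
(s,t)=(1,3): 1·1+2·3=7≤9, 5·1+3·3=14≤17, objective 30.
The best lattice point is (1,4), giving 39.

39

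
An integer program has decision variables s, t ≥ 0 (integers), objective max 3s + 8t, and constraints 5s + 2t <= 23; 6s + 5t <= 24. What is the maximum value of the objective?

32

Relaxing integrality, the LP optimum is 38.40 at (s,t) = (0, 4.8), which is not an integer point.
(s,t)=(0,4) is feasible, giving 32.
(s,t)=(1,3) is feasible, giving 27.
(s,t)=(0,3) is feasible, giving 24.
The best lattice point is (0,4), giving 32.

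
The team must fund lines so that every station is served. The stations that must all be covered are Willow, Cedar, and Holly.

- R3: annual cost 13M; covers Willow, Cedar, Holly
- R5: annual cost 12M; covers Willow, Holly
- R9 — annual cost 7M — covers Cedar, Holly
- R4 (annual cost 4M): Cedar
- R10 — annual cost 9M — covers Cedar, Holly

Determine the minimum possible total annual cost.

13

R3 alone covers Willow, Cedar, Holly — every station.
Total annual cost: 13.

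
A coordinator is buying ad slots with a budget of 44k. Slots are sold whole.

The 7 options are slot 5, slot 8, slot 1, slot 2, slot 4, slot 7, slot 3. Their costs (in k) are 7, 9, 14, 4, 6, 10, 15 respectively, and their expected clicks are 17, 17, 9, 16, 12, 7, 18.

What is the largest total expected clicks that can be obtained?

80

This is a 0-1 knapsack instance.
Allowing fractional choices, the relaxed optimum would be about 82.1, but ad slots are indivisible.
slot 5 + slot 8 + slot 2 + slot 4 + slot 3: cost 7 + 9 + 4 + 6 + 15 = 41 ≤ 44, expected clicks 17 + 17 + 16 + 12 + 18 = 80.
slot 5 + slot 8 + slot 1 + slot 2 + slot 4: cost 7 + 9 + 14 + 4 + 6 = 40 ≤ 44, expected clicks 17 + 17 + 9 + 16 + 12 = 71.
slot 5 + slot 2 + slot 4 + slot 7 + slot 3: cost 7 + 4 + 6 + 10 + 15 = 42 ≤ 44, expected clicks 17 + 16 + 12 + 7 + 18 = 70.
Best is slot 5, slot 8, slot 2, slot 4, and slot 3 with total expected clicks 80.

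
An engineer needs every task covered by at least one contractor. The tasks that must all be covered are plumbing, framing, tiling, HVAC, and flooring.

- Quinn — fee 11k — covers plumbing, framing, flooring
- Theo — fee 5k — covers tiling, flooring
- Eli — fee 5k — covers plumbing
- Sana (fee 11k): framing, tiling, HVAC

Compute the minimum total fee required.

21

This is a weighted set-cover instance.
Choose Theo, Eli, and Sana: together they cover plumbing, framing, tiling, HVAC, flooring — every task.
Total fee: 5 + 5 + 11 = 21.
No cover costs less than 21.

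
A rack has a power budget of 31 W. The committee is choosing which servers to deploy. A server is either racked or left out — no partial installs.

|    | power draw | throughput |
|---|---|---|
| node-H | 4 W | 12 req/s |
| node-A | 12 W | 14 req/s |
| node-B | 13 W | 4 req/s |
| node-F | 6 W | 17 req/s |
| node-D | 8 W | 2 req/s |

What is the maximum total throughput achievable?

This is a 0-1 knapsack instance.
node-H + node-A + node-F + node-D: power draw 4 + 12 + 6 + 8 = 30 ≤ 31, throughput 12 + 14 + 17 + 2 = 45.
node-H + node-A + node-F: power draw 4 + 12 + 6 = 22 ≤ 31, throughput 12 + 14 + 17 = 43.
Best is node-H, node-A, node-F, and node-D with total throughput 45.

45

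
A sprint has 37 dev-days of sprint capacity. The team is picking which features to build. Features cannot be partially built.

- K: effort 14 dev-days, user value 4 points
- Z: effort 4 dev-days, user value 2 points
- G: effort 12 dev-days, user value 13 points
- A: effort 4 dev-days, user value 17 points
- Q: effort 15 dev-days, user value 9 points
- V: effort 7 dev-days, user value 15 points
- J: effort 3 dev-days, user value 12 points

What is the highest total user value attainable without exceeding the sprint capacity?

Treat it as a binary knapsack problem.
Allowing fractional choices, the relaxed optimum would be about 63.6, but features are indivisible.
Z + A + Q + V + J: effort 4 + 4 + 15 + 7 + 3 = 33 ≤ 37, user value 2 + 17 + 9 + 15 + 12 = 55.
G + A + V + J: effort 12 + 4 + 7 + 3 = 26 ≤ 37, user value 13 + 17 + 15 + 12 = 57.
Z + G + A + V + J: effort 4 + 12 + 4 + 7 + 3 = 30 ≤ 37, user value 2 + 13 + 17 + 15 + 12 = 59.
Best is Z, G, A, V, and J with total user value 59.

59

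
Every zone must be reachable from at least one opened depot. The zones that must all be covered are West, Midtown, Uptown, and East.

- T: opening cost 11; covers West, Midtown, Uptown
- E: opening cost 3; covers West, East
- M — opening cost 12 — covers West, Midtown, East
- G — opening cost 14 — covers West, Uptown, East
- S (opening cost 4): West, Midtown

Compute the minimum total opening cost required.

14

This is an integer covering problem.
The greedy cost-per-new-zone heuristic would pick E, S, and T for 18, but a cheaper cover exists.
Choose T and E: together they cover West, Midtown, Uptown, East — every zone.
Total opening cost: 11 + 3 = 14.
No cover costs less than 14.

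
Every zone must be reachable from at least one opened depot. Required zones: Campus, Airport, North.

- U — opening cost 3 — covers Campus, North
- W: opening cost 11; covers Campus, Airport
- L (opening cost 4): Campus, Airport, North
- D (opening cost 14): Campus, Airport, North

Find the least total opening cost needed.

L alone covers Campus, Airport, North — every zone.
Total opening cost: 4.

4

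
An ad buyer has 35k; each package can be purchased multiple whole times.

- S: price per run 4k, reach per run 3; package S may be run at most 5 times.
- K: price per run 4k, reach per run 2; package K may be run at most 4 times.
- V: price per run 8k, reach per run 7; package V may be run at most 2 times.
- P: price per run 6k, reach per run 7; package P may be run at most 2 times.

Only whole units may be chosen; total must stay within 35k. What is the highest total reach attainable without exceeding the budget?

1×S, 2×V, and 2×P: price 32 ≤ 35, reach 1·3 + 2·7 + 2·7 = 31.
1×K, 2×V, and 2×P: price 32 ≤ 35, reach 1·2 + 2·7 + 2·7 = 30.
Best is 31.

31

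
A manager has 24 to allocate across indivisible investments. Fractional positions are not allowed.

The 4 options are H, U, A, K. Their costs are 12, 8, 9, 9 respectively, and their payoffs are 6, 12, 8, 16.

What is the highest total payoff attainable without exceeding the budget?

28

Allowing fractional choices, the relaxed optimum would be about 34.2, but investments are indivisible.
H + K: cost 12 + 9 = 21 ≤ 24, payoff 6 + 16 = 22.
A + K: cost 9 + 9 = 18 ≤ 24, payoff 8 + 16 = 24.
U + K: cost 8 + 9 = 17 ≤ 24, payoff 12 + 16 = 28.
Best is U and K with total payoff 28.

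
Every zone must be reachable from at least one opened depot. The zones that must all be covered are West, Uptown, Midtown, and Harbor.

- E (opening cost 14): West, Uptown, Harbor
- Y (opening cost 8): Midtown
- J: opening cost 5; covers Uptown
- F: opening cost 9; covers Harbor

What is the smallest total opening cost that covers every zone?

22

Choose E and Y: together they cover West, Uptown, Midtown, Harbor — every zone.
Total opening cost: 14 + 8 = 22.
No cover costs less than 22.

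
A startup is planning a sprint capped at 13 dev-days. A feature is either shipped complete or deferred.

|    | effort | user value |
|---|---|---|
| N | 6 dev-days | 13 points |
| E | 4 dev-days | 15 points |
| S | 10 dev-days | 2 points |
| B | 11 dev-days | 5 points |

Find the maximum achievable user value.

28

Allowing fractional choices, the relaxed optimum would be about 29.4, but features are indivisible.
N: effort 6 ≤ 13, user value 13.
N + E: effort 6 + 4 = 10 ≤ 13, user value 13 + 15 = 28.
E: effort 4 ≤ 13, user value 15.
Best is N and E with total user value 28.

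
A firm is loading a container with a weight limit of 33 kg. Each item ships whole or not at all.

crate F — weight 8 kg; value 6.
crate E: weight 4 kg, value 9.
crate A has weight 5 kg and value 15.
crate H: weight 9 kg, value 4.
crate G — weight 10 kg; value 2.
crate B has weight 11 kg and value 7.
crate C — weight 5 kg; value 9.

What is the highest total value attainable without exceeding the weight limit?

46

crate F + crate E + crate A + crate H + crate C: weight 8 + 4 + 5 + 9 + 5 = 31 ≤ 33, value 6 + 9 + 15 + 4 + 9 = 43.
crate F + crate E + crate A + crate G + crate C: weight 8 + 4 + 5 + 10 + 5 = 32 ≤ 33, value 6 + 9 + 15 + 2 + 9 = 41.
crate F + crate E + crate A + crate B + crate C: weight 8 + 4 + 5 + 11 + 5 = 33 ≤ 33, value 6 + 9 + 15 + 7 + 9 = 46.
Best is crate F, crate E, crate A, crate B, and crate C with total value 46.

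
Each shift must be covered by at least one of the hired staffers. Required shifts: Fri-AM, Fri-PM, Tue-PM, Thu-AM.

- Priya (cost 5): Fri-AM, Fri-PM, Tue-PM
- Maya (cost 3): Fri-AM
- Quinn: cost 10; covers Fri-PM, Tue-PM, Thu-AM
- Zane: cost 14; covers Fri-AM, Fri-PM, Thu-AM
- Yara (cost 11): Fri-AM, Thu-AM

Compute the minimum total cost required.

13

The greedy cost-per-new-shift heuristic would pick Priya and Quinn for 15, but a cheaper cover exists.
Choose Maya and Quinn: together they cover Fri-AM, Fri-PM, Tue-PM, Thu-AM — every shift.
Total cost: 3 + 10 = 13.
No cover costs less than 13.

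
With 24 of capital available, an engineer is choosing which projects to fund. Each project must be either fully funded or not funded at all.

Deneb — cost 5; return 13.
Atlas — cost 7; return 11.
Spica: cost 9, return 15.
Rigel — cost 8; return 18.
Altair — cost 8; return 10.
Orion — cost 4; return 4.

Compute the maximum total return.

46

Allowing fractional choices, the relaxed optimum would be about 49.1, but projects are indivisible.
Deneb + Spica + Rigel: cost 5 + 9 + 8 = 22 ≤ 24, return 13 + 15 + 18 = 46.
Deneb + Atlas + Rigel + Orion: cost 5 + 7 + 8 + 4 = 24 ≤ 24, return 13 + 11 + 18 + 4 = 46.
The maximum return is 46; one optimal choice is Deneb, Spica, and Rigel.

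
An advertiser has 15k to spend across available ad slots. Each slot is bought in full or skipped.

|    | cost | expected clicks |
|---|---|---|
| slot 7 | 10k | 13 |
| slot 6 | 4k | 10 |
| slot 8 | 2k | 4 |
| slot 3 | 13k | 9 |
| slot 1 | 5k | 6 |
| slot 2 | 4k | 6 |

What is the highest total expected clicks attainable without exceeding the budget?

slot 7 + slot 6: cost 10 + 4 = 14 ≤ 15, expected clicks 13 + 10 = 23.
slot 6 + slot 8 + slot 1 + slot 2: cost 4 + 2 + 5 + 4 = 15 ≤ 15, expected clicks 10 + 4 + 6 + 6 = 26.
slot 6 + slot 1 + slot 2: cost 4 + 5 + 4 = 13 ≤ 15, expected clicks 10 + 6 + 6 = 22.
Best is slot 6, slot 8, slot 1, and slot 2 with total expected clicks 26.

26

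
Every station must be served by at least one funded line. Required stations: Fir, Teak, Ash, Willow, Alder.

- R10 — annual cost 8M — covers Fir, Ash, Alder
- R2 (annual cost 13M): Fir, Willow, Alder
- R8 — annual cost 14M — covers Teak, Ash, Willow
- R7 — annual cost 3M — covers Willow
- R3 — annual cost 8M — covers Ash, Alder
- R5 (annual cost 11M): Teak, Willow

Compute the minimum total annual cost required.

This is an integer covering problem.
Choose R10 and R5: together they cover Fir, Teak, Ash, Willow, Alder — every station.
Total annual cost: 8 + 11 = 19.

19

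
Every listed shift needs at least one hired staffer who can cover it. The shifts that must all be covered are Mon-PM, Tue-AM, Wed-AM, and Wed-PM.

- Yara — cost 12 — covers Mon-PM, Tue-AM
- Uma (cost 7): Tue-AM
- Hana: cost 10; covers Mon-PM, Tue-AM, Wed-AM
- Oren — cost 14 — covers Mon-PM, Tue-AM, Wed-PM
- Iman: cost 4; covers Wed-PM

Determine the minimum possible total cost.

14

Choose Hana and Iman: together they cover Mon-PM, Tue-AM, Wed-AM, Wed-PM — every shift.
Total cost: 10 + 4 = 14.
No cover costs less than 14.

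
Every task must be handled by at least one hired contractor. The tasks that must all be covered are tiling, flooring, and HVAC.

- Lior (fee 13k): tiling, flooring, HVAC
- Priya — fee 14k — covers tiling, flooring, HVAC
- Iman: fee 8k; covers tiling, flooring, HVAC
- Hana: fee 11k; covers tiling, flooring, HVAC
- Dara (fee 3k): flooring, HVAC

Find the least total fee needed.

8

The greedy cost-per-new-task heuristic would pick Dara and Iman for 11, but a cheaper cover exists.
Iman alone covers tiling, flooring, HVAC — every task.
Total fee: 8.
No cover costs less than 8.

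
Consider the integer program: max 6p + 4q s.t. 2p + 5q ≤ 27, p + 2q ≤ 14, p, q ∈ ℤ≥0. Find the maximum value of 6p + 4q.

78

(p,q)=(13,0) is feasible, giving 78.
(p,q)=(12,0) is feasible, giving 72.
The best lattice point is (13,0), giving 78.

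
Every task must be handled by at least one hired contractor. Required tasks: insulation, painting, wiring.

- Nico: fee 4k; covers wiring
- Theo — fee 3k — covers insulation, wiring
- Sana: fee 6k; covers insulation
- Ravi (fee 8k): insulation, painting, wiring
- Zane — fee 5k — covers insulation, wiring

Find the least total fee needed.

The greedy cost-per-new-task heuristic would pick Theo and Ravi for 11, but a cheaper cover exists.
Ravi alone covers insulation, painting, wiring — every task.
Total fee: 8.
No cover costs less than 8.

8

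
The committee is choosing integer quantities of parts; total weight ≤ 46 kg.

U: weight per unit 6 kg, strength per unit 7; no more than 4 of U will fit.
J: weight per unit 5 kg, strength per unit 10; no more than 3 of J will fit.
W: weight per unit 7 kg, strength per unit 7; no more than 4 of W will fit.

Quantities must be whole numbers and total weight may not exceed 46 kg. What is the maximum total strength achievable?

65

3×J and 4×W: weight 43 ≤ 46, strength 3·10 + 4·7 = 58.
4×U, 3×J, and 1×W: weight 46 ≤ 46, strength 4·7 + 3·10 + 1·7 = 65.
Best is 65.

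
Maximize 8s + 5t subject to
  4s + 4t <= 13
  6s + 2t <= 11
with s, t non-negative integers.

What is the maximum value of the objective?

18

Relaxing integrality, the LP optimum is 19.62 at (s,t) = (1.12, 2.12), which is not an integer point.
(s,t)=(1,2): 4·1+4·2=12≤13, 6·1+2·2=10≤11, objective 18.
(s,t)=(0,3): 4·0+4·3=12≤13, 6·0+2·3=6≤11, objective 15.
(s,t)=(1,1): 4·1+4·1=8≤13, 6·1+2·1=8≤11, objective 13.
(s,t)=(0,2): 4·0+4·2=8≤13, 6·0+2·2=4≤11, objective 10.
The best lattice point is (1,2), giving 18.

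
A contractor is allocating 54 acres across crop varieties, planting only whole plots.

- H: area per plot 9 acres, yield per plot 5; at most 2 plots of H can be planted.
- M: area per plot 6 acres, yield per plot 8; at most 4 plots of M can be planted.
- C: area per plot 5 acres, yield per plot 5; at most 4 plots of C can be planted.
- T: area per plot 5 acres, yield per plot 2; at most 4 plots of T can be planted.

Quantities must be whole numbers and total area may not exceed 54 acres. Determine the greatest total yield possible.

57

This is a bounded integer knapsack.
1×H, 4×M, and 4×C: area 53 ≤ 54, yield 1·5 + 4·8 + 4·5 = 57.
4×M, 4×C, and 2×T: area 54 ≤ 54, yield 4·8 + 4·5 + 2·2 = 56.
Best is 57.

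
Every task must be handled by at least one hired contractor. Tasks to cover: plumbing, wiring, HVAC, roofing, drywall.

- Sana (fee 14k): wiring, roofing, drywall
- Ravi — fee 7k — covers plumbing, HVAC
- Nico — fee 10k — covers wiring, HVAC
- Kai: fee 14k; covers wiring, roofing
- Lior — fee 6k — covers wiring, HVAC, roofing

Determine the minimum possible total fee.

21

The greedy cost-per-new-task heuristic would pick Lior, Ravi, and Sana for 27, but a cheaper cover exists.
Choose Sana and Ravi: together they cover plumbing, wiring, HVAC, roofing, drywall — every task.
Total fee: 14 + 7 = 21.
No cover costs less than 21.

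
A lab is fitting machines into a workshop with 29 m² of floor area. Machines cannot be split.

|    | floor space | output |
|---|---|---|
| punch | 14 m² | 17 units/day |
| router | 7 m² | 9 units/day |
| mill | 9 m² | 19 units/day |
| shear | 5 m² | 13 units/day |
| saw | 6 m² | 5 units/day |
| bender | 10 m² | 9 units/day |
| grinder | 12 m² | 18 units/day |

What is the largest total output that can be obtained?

This is an integer program with binary decision variables.
mill + shear + grinder: floor space 9 + 5 + 12 = 26 ≤ 29, output 19 + 13 + 18 = 50.
punch + mill + shear: floor space 14 + 9 + 5 = 28 ≤ 29, output 17 + 19 + 13 = 49.
Best is mill, shear, and grinder with total output 50.

50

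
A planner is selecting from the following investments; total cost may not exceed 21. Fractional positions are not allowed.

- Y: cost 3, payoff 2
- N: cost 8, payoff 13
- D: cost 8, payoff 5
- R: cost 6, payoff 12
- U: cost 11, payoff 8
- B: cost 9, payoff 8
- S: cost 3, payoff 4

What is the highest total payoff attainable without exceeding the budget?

Take Y, N, R, and S: cost 3 + 8 + 6 + 3 = 20 ≤ 21, payoff 2 + 13 + 12 + 4 = 31.
No other feasible combination does better.

31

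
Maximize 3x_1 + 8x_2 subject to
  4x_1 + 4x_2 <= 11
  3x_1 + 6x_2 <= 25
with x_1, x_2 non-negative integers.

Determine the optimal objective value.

The continuous relaxation peaks at (0, 2.75) with value 22.00; rounding to a feasible lattice point costs some objective.
(x_1,x_2)=(0,2) is feasible, giving 16.
(x_1,x_2)=(1,1) is feasible, giving 11.
(x_1,x_2)=(0,1) is feasible, giving 8.
No feasible integer point exceeds 16.

16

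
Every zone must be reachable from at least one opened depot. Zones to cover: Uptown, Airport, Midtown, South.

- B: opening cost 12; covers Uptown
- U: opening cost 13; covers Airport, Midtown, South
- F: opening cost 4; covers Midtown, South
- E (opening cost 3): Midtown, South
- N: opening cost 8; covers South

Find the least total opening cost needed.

25

This is a weighted set-cover instance.
Choose B and U: together they cover Uptown, Airport, Midtown, South — every zone.
Total opening cost: 12 + 13 = 25.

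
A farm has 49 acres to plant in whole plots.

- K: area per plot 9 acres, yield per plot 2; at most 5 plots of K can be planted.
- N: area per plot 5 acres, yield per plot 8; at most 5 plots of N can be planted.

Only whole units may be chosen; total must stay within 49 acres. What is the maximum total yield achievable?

44

N has the best ratio (8/5); taking only N gives at most 5×8 = 40 (stopped by the supply cap of 5).
Mixing does better — 2×K and 5×N: area 43 ≤ 49, yield 2·2 + 5·8 = 44.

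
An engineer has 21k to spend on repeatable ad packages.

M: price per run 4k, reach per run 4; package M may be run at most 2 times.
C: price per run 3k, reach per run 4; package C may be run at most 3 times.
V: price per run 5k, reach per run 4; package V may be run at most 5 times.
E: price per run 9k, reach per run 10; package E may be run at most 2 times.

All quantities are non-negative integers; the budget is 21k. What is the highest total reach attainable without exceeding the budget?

24

C has the best ratio (4/3); taking only C gives at most 3×4 = 12 (stopped by the supply cap of 3).
Mixing does better — 1×C and 2×E: price 21 ≤ 21, reach 1·4 + 2·10 = 24.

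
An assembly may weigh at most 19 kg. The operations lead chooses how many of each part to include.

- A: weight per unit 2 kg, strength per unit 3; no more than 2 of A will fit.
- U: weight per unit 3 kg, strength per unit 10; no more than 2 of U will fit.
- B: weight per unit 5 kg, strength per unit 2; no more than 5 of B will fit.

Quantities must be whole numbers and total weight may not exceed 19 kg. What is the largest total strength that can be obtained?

U has the best ratio (10/3); taking only U gives at most 2×10 = 20 (stopped by the supply cap of 2).
Mixing does better — 2×A, 2×U, and 1×B: weight 15 ≤ 19, strength 2·3 + 2·10 + 1·2 = 28.

28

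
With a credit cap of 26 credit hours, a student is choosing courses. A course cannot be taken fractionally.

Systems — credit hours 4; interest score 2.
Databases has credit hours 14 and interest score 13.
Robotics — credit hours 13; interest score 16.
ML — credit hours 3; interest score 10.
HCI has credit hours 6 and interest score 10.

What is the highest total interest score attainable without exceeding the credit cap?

Treat it as a binary knapsack problem.
Allowing fractional choices, the relaxed optimum would be about 39.7, but courses are indivisible.
Systems + Robotics + ML + HCI: credit hours 4 + 13 + 3 + 6 = 26 ≤ 26, interest score 2 + 16 + 10 + 10 = 38.
Robotics + ML + HCI: credit hours 13 + 3 + 6 = 22 ≤ 26, interest score 16 + 10 + 10 = 36.
Databases + ML + HCI: credit hours 14 + 3 + 6 = 23 ≤ 26, interest score 13 + 10 + 10 = 33.
Best is Systems, Robotics, ML, and HCI with total interest score 38.

38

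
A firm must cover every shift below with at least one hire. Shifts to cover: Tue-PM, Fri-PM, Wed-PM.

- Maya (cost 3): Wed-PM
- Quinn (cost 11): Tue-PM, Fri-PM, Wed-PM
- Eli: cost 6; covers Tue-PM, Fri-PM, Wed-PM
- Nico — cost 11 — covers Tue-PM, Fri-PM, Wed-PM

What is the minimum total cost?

6

Eli alone covers Tue-PM, Fri-PM, Wed-PM — every shift.
Total cost: 6.
No cover costs less than 6.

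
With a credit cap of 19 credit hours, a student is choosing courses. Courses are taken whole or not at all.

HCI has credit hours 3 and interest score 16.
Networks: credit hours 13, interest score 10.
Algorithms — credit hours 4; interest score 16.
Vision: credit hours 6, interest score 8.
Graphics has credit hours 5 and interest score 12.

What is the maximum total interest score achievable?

Allowing fractional choices, the relaxed optimum would be about 52.8, but courses are indivisible.
HCI + Algorithms + Graphics: credit hours 3 + 4 + 5 = 12 ≤ 19, interest score 16 + 16 + 12 = 44.
HCI + Algorithms + Vision + Graphics: credit hours 3 + 4 + 6 + 5 = 18 ≤ 19, interest score 16 + 16 + 8 + 12 = 52.
Best is HCI, Algorithms, Vision, and Graphics with total interest score 52.

52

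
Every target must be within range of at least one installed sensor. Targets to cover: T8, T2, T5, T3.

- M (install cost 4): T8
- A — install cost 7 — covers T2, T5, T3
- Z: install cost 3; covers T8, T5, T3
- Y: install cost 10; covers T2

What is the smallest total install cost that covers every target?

Choose A and Z: together they cover T8, T2, T5, T3 — every target.
Total install cost: 7 + 3 = 10.
No cover costs less than 10.

10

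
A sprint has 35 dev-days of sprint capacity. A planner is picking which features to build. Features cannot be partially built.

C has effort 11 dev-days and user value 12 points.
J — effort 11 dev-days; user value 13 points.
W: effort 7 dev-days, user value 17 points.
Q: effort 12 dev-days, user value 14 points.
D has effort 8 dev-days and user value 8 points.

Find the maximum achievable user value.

44

C + W + Q: effort 11 + 7 + 12 = 30 ≤ 35, user value 12 + 17 + 14 = 43.
C + J + W: effort 11 + 11 + 7 = 29 ≤ 35, user value 12 + 13 + 17 = 42.
J + W + Q: effort 11 + 7 + 12 = 30 ≤ 35, user value 13 + 17 + 14 = 44.
Best is J, W, and Q with total user value 44.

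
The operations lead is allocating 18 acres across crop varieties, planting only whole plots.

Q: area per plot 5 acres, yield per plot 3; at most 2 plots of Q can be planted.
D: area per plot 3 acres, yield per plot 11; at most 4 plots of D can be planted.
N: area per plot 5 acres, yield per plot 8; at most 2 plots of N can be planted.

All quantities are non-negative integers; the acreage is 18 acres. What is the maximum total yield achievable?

This is a bounded integer knapsack.
D has the best ratio (11/3); taking only D gives at most 4×11 = 44 (stopped by the supply cap of 4).
Mixing does better — 4×D and 1×N: area 17 ≤ 18, yield 4·11 + 1·8 = 52.

52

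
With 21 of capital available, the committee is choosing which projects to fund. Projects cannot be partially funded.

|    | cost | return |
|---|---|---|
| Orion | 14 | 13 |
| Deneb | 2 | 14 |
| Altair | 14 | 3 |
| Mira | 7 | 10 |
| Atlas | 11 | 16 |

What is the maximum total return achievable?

40

Deneb + Atlas: cost 2 + 11 = 13 ≤ 21, return 14 + 16 = 30.
Deneb + Mira + Atlas: cost 2 + 7 + 11 = 20 ≤ 21, return 14 + 10 + 16 = 40.
Best is Deneb, Mira, and Atlas with total return 40.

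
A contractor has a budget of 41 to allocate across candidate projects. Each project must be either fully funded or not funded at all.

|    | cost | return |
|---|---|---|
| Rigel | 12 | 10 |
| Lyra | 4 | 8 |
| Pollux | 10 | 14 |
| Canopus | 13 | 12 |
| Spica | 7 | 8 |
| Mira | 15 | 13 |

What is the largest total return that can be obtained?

Allowing fractional choices, the relaxed optimum would be about 48.1, but projects are indivisible.
Rigel + Lyra + Pollux + Canopus: cost 12 + 4 + 10 + 13 = 39 ≤ 41, return 10 + 8 + 14 + 12 = 44.
Lyra + Pollux + Spica + Mira: cost 4 + 10 + 7 + 15 = 36 ≤ 41, return 8 + 14 + 8 + 13 = 43.
Rigel + Lyra + Pollux + Mira: cost 12 + 4 + 10 + 15 = 41 ≤ 41, return 10 + 8 + 14 + 13 = 45.
Best is Rigel, Lyra, Pollux, and Mira with total return 45.

45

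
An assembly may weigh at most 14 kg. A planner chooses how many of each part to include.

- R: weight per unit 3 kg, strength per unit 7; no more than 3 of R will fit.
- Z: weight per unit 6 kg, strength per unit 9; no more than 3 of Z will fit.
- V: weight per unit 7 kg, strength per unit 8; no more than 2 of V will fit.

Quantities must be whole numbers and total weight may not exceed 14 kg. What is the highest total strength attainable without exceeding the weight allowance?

23

R has the best ratio (7/3); taking only R gives at most 3×7 = 21 (stopped by the supply cap of 3).
Mixing does better — 2×R and 1×Z: weight 12 ≤ 14, strength 2·7 + 1·9 = 23.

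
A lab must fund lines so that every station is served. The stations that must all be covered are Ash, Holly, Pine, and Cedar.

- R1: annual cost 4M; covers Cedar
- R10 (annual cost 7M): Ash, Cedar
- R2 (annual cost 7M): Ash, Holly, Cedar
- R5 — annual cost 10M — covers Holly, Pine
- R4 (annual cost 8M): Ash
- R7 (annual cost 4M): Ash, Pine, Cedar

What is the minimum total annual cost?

Choose R2 and R7: together they cover Ash, Holly, Pine, Cedar — every station.
Total annual cost: 7 + 4 = 11.
No cover costs less than 11.

11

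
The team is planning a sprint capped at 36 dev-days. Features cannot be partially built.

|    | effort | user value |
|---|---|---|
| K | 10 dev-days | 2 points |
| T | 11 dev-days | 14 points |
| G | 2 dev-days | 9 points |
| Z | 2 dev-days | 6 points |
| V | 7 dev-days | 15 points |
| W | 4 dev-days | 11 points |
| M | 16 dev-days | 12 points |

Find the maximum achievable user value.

57

Allowing fractional choices, the relaxed optimum would be about 62.5, but features are indivisible.
K + T + G + Z + V + W: effort 10 + 11 + 2 + 2 + 7 + 4 = 36 ≤ 36, user value 2 + 14 + 9 + 6 + 15 + 11 = 57.
T + G + Z + V + W: effort 11 + 2 + 2 + 7 + 4 = 26 ≤ 36, user value 14 + 9 + 6 + 15 + 11 = 55.
Best is K, T, G, Z, V, and W with total user value 57.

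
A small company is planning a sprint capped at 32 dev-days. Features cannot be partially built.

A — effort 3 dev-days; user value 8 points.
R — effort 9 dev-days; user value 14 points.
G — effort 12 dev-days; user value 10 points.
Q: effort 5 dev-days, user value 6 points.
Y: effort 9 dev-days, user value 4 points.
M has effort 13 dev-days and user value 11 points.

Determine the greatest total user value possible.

39

Take A, R, Q, and M: effort 3 + 9 + 5 + 13 = 30 ≤ 32, user value 8 + 14 + 6 + 11 = 39.
No other feasible combination does better.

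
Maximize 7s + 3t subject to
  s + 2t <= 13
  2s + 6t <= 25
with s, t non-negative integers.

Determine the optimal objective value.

Relaxing integrality, the LP optimum is 87.50 at (s,t) = (12.5, 0), which is not an integer point.
(s,t)=(12,0): 1·12+2·0=12≤13, 2·12+6·0=24≤25, objective 84.
(s,t)=(11,0): 1·11+2·0=11≤13, 2·11+6·0=22≤25, objective 77.
No feasible integer point exceeds 84.

84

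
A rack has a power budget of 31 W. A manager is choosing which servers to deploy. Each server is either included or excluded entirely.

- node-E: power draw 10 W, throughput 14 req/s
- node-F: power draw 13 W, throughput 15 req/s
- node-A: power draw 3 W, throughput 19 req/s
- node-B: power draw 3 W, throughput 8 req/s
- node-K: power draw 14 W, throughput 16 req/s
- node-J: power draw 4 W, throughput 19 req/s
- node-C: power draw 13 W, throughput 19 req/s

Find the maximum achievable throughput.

71

Treat it as a binary knapsack problem.
Allowing fractional choices, the relaxed optimum would be about 76.2, but servers are indivisible.
node-E + node-A + node-J + node-C: power draw 10 + 3 + 4 + 13 = 30 ≤ 31, throughput 14 + 19 + 19 + 19 = 71.
node-E + node-A + node-K + node-J: power draw 10 + 3 + 14 + 4 = 31 ≤ 31, throughput 14 + 19 + 16 + 19 = 68.
node-E + node-F + node-A + node-J: power draw 10 + 13 + 3 + 4 = 30 ≤ 31, throughput 14 + 15 + 19 + 19 = 67.
Best is node-E, node-A, node-J, and node-C with total throughput 71.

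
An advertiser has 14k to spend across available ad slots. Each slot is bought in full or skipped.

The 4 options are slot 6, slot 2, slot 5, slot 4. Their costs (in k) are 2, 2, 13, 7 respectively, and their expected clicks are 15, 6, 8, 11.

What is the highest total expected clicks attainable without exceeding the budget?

32

slot 6 + slot 2 + slot 4: cost 2 + 2 + 7 = 11 ≤ 14, expected clicks 15 + 6 + 11 = 32.
slot 6 + slot 4: cost 2 + 7 = 9 ≤ 14, expected clicks 15 + 11 = 26.
Best is slot 6, slot 2, and slot 4 with total expected clicks 32.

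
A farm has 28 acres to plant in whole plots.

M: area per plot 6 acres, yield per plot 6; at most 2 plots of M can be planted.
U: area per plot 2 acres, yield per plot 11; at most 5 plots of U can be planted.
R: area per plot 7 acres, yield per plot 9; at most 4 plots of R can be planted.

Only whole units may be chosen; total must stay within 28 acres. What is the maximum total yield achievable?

73

U has the best ratio (11/2); taking only U gives at most 5×11 = 55 (stopped by the supply cap of 5).
Mixing does better — 5×U and 2×R: area 24 ≤ 28, yield 5·11 + 2·9 = 73.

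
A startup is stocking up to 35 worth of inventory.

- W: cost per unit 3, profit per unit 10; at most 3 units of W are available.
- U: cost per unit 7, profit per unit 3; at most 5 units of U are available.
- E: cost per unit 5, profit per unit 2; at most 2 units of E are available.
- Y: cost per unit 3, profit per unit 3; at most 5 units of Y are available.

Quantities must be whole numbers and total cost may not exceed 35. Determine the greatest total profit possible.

49

3×W, 2×E, and 5×Y: cost 34 ≤ 35, profit 3·10 + 2·2 + 5·3 = 49.
3×W, 1×U, and 5×Y: cost 31 ≤ 35, profit 3·10 + 1·3 + 5·3 = 48.
Best is 49.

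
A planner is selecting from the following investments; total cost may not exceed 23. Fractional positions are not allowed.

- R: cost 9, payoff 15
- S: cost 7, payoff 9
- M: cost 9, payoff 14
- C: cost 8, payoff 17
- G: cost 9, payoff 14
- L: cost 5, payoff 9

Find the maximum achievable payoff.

This is an integer program with binary decision variables.
Take R, C, and L: cost 9 + 8 + 5 = 22 ≤ 23, payoff 15 + 17 + 9 = 41.
No other feasible combination does better.

41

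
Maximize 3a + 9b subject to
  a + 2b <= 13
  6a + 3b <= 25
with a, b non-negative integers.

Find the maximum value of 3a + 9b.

The continuous relaxation peaks at (0, 6.5) with value 58.50; rounding to a feasible lattice point costs some objective.
(a,b)=(1,6): 1·1+2·6=13≤13, 6·1+3·6=24≤25, objective 57.
(a,b)=(0,6): 1·0+2·6=12≤13, 6·0+3·6=18≤25, objective 54.
(a,b)=(1,5): 1·1+2·5=11≤13, 6·1+3·5=21≤25, objective 48.
The best lattice point is (1,6), giving 57.

57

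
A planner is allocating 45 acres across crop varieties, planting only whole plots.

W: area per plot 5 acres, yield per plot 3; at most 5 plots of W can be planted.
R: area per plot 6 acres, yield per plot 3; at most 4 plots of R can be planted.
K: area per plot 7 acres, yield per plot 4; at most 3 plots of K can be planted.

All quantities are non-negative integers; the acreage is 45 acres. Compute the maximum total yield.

26

W has the best ratio (3/5); taking only W gives at most 5×3 = 15 (stopped by the supply cap of 5).
Mixing does better — 5×W, 1×R, and 2×K: area 45 ≤ 45, yield 5·3 + 1·3 + 2·4 = 26.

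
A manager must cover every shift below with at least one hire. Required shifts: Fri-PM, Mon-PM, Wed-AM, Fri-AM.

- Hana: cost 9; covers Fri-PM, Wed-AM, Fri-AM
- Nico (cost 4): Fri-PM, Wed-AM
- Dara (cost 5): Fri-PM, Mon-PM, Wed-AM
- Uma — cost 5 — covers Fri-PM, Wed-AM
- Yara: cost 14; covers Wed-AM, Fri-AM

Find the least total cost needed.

14

Choose Hana and Dara: together they cover Fri-PM, Mon-PM, Wed-AM, Fri-AM — every shift.
Total cost: 9 + 5 = 14.
No cover costs less than 14.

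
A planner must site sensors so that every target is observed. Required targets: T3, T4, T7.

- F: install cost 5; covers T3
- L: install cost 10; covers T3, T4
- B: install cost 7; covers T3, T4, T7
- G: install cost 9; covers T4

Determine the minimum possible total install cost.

B alone covers T3, T4, T7 — every target.
Total install cost: 7.
No cover costs less than 7.

7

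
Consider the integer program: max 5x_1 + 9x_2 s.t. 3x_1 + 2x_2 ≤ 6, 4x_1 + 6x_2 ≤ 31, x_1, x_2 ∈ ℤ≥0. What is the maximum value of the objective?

27

(x_1,x_2)=(0,3): 3·0+2·3=6≤6, 4·0+6·3=18≤31, objective 27.
(x_1,x_2)=(0,2): 3·0+2·2=4≤6, 4·0+6·2=12≤31, objective 18.
No feasible integer point exceeds 27.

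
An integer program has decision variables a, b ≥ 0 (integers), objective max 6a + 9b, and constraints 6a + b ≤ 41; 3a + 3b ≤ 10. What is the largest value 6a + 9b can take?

27

(a,b)=(0,3): 6·0+1·3=3≤41, 3·0+3·3=9≤10, objective 27.
(a,b)=(1,2): 6·1+1·2=8≤41, 3·1+3·2=9≤10, objective 24.
(a,b)=(0,2): 6·0+1·2=2≤41, 3·0+3·2=6≤10, objective 18.
No feasible integer point exceeds 27.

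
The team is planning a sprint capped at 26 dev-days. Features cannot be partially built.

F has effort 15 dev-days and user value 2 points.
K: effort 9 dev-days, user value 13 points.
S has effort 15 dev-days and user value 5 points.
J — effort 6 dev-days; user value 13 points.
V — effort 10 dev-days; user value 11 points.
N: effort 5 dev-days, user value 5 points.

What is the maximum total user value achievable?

37

Allowing fractional choices, the relaxed optimum would be about 38.0, but features are indivisible.
K + J + N: effort 9 + 6 + 5 = 20 ≤ 26, user value 13 + 13 + 5 = 31.
K + J + V: effort 9 + 6 + 10 = 25 ≤ 26, user value 13 + 13 + 11 = 37.
J + V + N: effort 6 + 10 + 5 = 21 ≤ 26, user value 13 + 11 + 5 = 29.
Best is K, J, and V with total user value 37.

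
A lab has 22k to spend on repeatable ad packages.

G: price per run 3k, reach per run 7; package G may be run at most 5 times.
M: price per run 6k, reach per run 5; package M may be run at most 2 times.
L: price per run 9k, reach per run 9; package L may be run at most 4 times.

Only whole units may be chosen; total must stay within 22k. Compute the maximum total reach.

40

This is a bounded integer knapsack.
5×G and 1×M: price 21 ≤ 22, reach 5·7 + 1·5 = 40.
4×G and 1×L: price 21 ≤ 22, reach 4·7 + 1·9 = 37.
Best is 40.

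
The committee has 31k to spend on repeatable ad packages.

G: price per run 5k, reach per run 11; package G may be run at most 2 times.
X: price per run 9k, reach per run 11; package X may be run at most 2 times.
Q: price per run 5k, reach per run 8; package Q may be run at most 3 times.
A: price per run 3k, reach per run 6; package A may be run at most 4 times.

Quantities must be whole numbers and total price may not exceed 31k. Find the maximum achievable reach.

58

This is a bounded integer knapsack.
Take 2×G, 3×Q, and 2×A: price 31 ≤ 31, reach 2·11 + 3·8 + 2·6 = 58.
G has the best ratio (11/5) and is taken to its limit of 2; remaining capacity is filled optimally with the others.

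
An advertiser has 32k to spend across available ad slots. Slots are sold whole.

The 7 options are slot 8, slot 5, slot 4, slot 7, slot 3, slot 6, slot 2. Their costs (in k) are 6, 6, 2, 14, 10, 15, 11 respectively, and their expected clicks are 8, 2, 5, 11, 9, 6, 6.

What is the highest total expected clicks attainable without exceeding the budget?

33

Take slot 8, slot 4, slot 7, and slot 3: cost 6 + 2 + 14 + 10 = 32 ≤ 32, expected clicks 8 + 5 + 11 + 9 = 33.
No other feasible combination does better.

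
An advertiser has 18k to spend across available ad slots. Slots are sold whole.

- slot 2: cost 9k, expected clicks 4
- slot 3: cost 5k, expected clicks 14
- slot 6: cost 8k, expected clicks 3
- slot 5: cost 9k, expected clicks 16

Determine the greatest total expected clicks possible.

30

slot 6 + slot 5: cost 8 + 9 = 17 ≤ 18, expected clicks 3 + 16 = 19.
slot 3 + slot 5: cost 5 + 9 = 14 ≤ 18, expected clicks 14 + 16 = 30.
slot 2 + slot 5: cost 9 + 9 = 18 ≤ 18, expected clicks 4 + 16 = 20.
Best is slot 3 and slot 5 with total expected clicks 30.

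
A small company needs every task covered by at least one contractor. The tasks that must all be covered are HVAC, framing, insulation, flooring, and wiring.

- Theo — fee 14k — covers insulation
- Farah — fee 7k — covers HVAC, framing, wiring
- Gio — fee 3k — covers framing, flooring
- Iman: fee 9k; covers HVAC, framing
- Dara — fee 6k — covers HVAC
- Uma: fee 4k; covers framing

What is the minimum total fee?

This is an integer covering problem.
Choose Theo, Farah, and Gio: together they cover HVAC, framing, insulation, flooring, wiring — every task.
Total fee: 14 + 7 + 3 = 24.

24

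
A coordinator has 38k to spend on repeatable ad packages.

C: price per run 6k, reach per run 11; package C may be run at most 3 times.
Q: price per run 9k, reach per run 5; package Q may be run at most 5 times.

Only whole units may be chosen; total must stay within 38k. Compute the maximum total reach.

3×C and 1×Q: price 27 ≤ 38, reach 3·11 + 1·5 = 38.
3×C and 2×Q: price 36 ≤ 38, reach 3·11 + 2·5 = 43.
Best is 43.

43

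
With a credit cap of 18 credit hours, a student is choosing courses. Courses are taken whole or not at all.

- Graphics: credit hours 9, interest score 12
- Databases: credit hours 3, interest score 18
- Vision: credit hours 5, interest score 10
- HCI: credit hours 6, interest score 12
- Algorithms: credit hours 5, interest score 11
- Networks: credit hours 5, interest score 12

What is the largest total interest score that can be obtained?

Databases + HCI + Networks: credit hours 3 + 6 + 5 = 14 ≤ 18, interest score 18 + 12 + 12 = 42.
Databases + Vision + Algorithms + Networks: credit hours 3 + 5 + 5 + 5 = 18 ≤ 18, interest score 18 + 10 + 11 + 12 = 51.
Graphics + Databases + Networks: credit hours 9 + 3 + 5 = 17 ≤ 18, interest score 12 + 18 + 12 = 42.
Best is Databases, Vision, Algorithms, and Networks with total interest score 51.

51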